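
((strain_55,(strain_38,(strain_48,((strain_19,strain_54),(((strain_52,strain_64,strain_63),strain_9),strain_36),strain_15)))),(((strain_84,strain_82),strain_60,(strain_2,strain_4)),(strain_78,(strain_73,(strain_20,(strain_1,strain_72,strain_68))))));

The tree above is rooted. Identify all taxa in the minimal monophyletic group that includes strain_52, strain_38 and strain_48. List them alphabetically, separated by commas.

strain_15, strain_19, strain_36, strain_38, strain_48, strain_52, strain_54, strain_63, strain_64, strain_9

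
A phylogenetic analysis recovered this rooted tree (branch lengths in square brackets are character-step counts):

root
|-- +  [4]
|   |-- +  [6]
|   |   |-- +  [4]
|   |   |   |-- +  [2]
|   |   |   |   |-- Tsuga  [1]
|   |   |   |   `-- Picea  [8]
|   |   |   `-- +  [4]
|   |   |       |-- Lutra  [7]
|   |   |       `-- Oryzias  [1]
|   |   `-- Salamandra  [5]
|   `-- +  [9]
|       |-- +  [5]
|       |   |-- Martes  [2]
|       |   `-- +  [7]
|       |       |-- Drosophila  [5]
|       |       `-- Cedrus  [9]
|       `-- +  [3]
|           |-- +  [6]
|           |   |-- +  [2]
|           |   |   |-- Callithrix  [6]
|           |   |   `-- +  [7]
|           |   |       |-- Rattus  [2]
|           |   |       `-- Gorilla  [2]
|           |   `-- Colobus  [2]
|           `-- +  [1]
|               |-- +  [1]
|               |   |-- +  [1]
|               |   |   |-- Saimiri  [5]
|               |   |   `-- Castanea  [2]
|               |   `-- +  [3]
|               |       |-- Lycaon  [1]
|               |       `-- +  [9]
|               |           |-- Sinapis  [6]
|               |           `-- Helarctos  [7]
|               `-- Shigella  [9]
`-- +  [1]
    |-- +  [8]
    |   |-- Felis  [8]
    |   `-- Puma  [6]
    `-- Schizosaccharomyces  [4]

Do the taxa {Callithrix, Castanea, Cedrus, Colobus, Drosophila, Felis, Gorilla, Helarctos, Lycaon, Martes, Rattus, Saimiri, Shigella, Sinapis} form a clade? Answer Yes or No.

No

The MRCA of the listed taxa is the root, so the smallest clade containing them is the whole tree.
That clade also contains Lutra, Oryzias, Picea, Puma, Salamandra, Schizosaccharomyces, Tsuga, which are not in the proposed group, so the group is not monophyletic.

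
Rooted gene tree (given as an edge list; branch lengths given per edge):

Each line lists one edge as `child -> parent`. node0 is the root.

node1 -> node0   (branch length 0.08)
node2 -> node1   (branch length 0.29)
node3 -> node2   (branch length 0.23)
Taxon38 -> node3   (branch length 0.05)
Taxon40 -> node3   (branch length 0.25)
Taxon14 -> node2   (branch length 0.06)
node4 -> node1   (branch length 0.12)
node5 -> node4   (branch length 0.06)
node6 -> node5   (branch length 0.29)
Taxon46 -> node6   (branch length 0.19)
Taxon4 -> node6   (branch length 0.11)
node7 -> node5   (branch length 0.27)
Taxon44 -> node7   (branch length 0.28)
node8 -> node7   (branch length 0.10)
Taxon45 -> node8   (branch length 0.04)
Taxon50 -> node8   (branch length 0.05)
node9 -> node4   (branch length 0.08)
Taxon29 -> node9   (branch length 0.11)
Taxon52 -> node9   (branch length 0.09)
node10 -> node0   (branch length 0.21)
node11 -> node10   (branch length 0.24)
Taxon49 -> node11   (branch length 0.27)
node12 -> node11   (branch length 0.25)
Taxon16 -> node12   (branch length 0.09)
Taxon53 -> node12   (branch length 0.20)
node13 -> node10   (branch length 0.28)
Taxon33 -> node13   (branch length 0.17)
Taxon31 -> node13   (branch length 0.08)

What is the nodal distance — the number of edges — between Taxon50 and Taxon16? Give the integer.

The MRCA of Taxon50 and Taxon16 is the root of the tree.
From Taxon50 up to that node: 6 branches. From Taxon16 up to the same node: 4 branches. Total: 6 + 4 = 10.

10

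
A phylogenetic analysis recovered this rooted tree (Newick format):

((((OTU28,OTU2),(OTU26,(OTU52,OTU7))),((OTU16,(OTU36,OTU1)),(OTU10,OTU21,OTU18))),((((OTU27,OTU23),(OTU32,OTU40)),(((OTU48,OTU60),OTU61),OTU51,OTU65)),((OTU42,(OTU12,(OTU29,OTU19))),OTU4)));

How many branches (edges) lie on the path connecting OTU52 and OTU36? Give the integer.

The MRCA of OTU52 and OTU36 is the node subtending (((OTU28,OTU2),(OTU26,(OTU52,OTU7))),((OTU16,(OTU36,OTU1)),(OTU10,OTU21,OTU18))).
From OTU52 up to that node: 4 branches. From OTU36 up to the same node: 4 branches. Total: 4 + 4 = 8.

8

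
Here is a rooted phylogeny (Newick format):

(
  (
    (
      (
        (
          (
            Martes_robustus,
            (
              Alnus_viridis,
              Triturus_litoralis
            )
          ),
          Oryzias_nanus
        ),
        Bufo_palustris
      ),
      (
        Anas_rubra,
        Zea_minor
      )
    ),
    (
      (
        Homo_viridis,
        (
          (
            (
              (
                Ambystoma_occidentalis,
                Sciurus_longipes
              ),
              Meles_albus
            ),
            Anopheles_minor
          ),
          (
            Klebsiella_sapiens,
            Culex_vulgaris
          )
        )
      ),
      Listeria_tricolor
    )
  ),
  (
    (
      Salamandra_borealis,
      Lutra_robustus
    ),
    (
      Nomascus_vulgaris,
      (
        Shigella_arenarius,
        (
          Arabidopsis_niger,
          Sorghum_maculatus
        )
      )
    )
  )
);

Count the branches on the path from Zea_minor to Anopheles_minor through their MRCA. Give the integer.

The MRCA of Zea_minor and Anopheles_minor is the node subtending (((((Martes_robustus,(Alnus_viridis,Triturus_litoralis)),Oryzias_nanus),Bufo_palustris),(Anas_rubra,Zea_minor)),((Homo_viridis,((((Ambystoma_occidentalis,Sciurus_longipes),Meles_albus),Anopheles_minor),(Klebsiella_sapiens,Culex_vulgaris))),Listeria_tricolor)).
From Zea_minor up to that node: 3 branches. From Anopheles_minor up to the same node: 5 branches. Total: 3 + 5 = 8.

8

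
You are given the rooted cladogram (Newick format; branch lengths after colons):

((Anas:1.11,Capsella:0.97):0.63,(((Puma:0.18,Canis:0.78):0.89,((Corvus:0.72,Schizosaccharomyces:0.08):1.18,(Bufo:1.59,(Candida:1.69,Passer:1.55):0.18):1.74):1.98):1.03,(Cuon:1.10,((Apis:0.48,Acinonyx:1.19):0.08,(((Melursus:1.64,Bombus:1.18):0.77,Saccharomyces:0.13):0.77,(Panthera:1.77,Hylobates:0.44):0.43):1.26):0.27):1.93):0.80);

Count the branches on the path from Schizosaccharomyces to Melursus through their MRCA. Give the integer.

10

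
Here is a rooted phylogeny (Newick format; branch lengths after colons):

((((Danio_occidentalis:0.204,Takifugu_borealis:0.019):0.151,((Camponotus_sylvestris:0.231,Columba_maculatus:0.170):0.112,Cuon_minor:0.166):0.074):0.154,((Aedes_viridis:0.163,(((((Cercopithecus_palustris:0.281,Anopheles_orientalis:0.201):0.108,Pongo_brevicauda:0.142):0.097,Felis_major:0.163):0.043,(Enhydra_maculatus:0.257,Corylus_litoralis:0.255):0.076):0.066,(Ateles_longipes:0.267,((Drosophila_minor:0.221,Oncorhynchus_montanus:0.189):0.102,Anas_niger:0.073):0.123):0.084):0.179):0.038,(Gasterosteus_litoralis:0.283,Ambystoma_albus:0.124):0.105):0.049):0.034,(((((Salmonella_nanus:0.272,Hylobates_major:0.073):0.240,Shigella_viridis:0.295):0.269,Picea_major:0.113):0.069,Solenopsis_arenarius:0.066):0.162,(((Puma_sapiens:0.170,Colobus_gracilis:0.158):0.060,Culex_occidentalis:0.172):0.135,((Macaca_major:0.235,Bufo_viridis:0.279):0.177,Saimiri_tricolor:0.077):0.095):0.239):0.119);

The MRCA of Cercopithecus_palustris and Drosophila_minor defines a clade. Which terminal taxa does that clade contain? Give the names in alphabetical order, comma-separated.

Tracing Cercopithecus_palustris: it sits inside (Cercopithecus_palustris,Anopheles_orientalis).
Tracing Drosophila_minor: it sits inside (Drosophila_minor,Oncorhynchus_montanus).
The smallest clade enclosing both is (((((Cercopithecus_palustris,Anopheles_orientalis),Pongo_brevicauda),Felis_major),(Enhydra_maculatus,Corylus_litoralis)),(Ateles_longipes,((Drosophila_minor,Oncorhynchus_montanus),Anas_niger))); the answer is its 10 terminal taxa in alphabetical order.

Anas_niger, Anopheles_orientalis, Ateles_longipes, Cercopithecus_palustris, Corylus_litoralis, Drosophila_minor, Enhydra_maculatus, Felis_major, Oncorhynchus_montanus, Pongo_brevicauda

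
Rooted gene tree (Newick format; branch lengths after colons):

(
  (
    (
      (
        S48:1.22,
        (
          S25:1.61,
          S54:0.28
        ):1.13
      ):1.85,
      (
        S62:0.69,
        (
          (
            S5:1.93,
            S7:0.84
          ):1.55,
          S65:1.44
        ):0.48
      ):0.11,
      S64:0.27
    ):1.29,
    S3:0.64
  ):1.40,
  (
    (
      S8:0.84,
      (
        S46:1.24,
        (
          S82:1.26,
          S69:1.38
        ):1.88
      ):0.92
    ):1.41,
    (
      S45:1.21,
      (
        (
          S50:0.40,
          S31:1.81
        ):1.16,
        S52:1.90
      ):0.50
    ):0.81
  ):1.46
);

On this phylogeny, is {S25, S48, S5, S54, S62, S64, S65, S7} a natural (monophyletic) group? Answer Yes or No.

The most recent common ancestor of these taxa subtends ((S48,(S25,S54)),(S62,((S5,S7),S65)),S64).
That clade has exactly 8 tips — every listed taxon and nothing else — so the group is monophyletic.

Yes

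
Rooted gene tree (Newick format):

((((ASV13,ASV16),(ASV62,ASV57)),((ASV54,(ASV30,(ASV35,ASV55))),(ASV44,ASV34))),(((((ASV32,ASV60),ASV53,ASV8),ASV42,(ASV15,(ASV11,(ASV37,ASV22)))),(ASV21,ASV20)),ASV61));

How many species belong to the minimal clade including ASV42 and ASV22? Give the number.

9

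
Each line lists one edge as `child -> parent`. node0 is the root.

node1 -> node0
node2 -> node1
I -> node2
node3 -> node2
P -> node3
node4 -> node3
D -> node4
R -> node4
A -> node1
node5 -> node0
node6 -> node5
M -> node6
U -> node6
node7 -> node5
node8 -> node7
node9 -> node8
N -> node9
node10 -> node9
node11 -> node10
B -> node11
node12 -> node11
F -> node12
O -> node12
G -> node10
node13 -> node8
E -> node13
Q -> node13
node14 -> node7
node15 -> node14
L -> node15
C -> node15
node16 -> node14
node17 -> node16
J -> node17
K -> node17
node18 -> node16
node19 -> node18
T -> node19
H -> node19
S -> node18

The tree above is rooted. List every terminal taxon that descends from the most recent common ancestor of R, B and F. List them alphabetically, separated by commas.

A, B, C, D, E, F, G, H, I, J, K, L, M, N, O, P, Q, R, S, T, U

Tracing R: it sits inside (D,R).
Tracing B: it sits inside (B,(F,O)).
Tracing F: it sits inside (F,O).
The smallest clade enclosing all 3 is the whole tree (their MRCA is the root), so the answer is all 21 tips in alphabetical order.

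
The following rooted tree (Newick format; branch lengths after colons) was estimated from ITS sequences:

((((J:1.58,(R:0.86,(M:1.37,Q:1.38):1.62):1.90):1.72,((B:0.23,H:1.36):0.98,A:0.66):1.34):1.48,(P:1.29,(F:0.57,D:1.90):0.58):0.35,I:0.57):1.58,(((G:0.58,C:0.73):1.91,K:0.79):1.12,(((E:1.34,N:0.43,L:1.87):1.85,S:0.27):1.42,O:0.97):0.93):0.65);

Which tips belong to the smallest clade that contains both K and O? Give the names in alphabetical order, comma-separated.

Tracing K: it sits inside ((G,C),K).
Tracing O: it sits inside (((E,N,L),S),O).
The smallest clade enclosing both is (((G,C),K),(((E,N,L),S),O)); the answer is its 8 terminal taxa in alphabetical order.

C, E, G, K, L, N, O, S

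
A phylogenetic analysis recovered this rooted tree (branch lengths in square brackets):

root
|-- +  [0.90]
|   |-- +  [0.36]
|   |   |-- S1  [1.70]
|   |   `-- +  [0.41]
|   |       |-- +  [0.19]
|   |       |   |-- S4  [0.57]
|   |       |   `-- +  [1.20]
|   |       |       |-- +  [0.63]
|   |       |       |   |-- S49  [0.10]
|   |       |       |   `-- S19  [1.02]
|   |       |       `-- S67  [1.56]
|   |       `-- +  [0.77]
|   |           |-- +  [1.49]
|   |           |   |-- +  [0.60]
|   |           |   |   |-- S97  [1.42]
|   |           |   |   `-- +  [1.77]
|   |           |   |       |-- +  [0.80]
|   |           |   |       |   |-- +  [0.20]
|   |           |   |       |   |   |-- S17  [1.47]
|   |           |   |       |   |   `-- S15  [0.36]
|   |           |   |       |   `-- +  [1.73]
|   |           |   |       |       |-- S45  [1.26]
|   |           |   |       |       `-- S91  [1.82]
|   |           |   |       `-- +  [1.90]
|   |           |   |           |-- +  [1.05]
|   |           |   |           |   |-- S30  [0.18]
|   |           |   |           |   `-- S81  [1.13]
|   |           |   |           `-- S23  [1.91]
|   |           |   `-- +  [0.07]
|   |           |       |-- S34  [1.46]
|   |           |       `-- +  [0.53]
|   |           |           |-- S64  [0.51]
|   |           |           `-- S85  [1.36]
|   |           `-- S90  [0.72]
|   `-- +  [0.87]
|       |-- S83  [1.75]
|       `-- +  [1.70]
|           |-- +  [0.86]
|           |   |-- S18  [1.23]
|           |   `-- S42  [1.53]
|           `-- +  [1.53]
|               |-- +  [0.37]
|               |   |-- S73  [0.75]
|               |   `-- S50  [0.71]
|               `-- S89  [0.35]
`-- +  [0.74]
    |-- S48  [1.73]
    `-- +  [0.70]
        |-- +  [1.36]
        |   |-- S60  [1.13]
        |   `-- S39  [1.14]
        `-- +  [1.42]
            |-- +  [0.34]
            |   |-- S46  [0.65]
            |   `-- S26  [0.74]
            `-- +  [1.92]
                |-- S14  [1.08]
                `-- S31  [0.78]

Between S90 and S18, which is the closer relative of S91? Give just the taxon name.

S90

The MRCA of S91 and S90 subtends (((S97,(((S17,S15),(S45,S91)),((S30,S81),S23))),(S34,(S64,S85))),S90) (12 taxa).
The MRCA of S91 and S18 subtends ((S1,((S4,((S49,S19),S67)),(((S97,(((S17,S15),(S45,S91)),((S30,S81),S23))),(S34,(S64,S85))),S90))),(S83,((S18,S42),((S73,S50),S89)))) (23 taxa).
The first is nested inside the second, so S91 shares a more recent common ancestor with S90.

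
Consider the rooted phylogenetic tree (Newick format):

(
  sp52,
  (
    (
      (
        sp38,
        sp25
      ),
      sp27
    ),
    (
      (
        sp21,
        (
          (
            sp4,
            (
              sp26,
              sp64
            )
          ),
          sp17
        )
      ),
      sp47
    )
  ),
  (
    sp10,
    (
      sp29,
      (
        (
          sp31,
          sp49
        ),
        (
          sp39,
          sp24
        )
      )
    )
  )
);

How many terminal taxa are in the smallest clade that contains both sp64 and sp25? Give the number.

9

The MRCA of sp64 and sp25 is the node subtending (((sp38,sp25),sp27),((sp21,((sp4,(sp26,sp64)),sp17)),sp47)).
That clade contains 9 terminal taxa: sp17, sp21, sp25, sp26, sp27, sp38, sp4, sp47, sp64.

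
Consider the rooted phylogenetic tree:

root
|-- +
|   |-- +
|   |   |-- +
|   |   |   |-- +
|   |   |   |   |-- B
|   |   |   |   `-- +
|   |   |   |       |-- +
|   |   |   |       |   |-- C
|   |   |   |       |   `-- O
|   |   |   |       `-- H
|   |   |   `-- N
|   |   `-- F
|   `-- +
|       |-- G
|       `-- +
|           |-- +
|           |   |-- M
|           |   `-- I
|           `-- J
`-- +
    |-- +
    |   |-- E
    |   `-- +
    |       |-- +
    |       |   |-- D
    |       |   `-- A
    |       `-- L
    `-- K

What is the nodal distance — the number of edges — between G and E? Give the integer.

6

The MRCA of G and E is the root of the tree.
From G up to that node: 3 branches. From E up to the same node: 3 branches. Total: 3 + 3 = 6.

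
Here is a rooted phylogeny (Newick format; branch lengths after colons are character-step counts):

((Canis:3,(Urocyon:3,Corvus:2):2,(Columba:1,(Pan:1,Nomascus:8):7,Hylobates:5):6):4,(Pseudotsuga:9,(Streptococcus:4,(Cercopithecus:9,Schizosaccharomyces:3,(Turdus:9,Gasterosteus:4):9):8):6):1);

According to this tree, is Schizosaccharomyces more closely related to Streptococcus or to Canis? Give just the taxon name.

Streptococcus

The MRCA of Schizosaccharomyces and Streptococcus subtends (Streptococcus,(Cercopithecus,Schizosaccharomyces,(Turdus,Gasterosteus))) (5 taxa).
The MRCA of Schizosaccharomyces and Canis is the root, subtending the entire tree (13 taxa).
The first is nested inside the second, so Schizosaccharomyces shares a more recent common ancestor with Streptococcus.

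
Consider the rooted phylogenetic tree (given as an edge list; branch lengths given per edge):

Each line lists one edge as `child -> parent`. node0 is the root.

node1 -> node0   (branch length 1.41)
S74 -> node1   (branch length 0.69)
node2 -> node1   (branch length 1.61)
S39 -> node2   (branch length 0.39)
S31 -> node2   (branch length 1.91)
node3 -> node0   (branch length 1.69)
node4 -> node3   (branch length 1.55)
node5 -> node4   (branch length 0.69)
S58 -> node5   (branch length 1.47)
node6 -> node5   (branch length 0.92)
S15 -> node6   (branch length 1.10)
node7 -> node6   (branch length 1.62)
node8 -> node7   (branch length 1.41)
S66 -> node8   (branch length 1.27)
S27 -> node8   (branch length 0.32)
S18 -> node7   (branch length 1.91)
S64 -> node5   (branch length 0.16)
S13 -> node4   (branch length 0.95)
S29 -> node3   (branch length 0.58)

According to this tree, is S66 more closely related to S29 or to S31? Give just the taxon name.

The MRCA of S66 and S29 subtends (((S58,(S15,((S66,S27),S18)),S64),S13),S29) (8 taxa).
The MRCA of S66 and S31 is the root, subtending the entire tree (11 taxa).
The first is nested inside the second, so S66 shares a more recent common ancestor with S29.

S29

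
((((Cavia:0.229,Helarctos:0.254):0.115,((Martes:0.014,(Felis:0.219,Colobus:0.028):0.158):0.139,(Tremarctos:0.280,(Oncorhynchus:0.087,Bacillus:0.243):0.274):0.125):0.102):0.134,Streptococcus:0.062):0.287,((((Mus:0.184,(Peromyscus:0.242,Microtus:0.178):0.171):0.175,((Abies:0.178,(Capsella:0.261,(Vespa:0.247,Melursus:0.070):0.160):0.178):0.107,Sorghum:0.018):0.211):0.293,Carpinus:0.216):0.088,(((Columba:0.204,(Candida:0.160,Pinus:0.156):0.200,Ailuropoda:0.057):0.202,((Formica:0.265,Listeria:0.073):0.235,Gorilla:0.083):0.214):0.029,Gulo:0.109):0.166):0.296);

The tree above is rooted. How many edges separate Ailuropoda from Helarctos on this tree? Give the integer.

9

The MRCA of Ailuropoda and Helarctos is the root of the tree.
From Ailuropoda up to that node: 5 branches. From Helarctos up to the same node: 4 branches. Total: 5 + 4 = 9.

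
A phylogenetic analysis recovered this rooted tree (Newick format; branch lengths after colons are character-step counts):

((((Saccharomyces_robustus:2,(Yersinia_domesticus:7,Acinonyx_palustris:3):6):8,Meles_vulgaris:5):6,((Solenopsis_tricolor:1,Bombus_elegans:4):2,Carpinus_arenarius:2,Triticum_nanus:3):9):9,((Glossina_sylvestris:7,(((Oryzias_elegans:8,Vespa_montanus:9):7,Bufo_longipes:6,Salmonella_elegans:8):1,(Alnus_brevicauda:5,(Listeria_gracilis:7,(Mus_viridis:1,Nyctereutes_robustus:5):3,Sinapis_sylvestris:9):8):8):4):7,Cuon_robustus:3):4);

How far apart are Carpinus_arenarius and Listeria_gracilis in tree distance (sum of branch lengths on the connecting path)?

58

The path runs Carpinus_arenarius → … → MRCA → … → Listeria_gracilis; the MRCA is the root of the tree.
Branch lengths along that path: 2 + 9 + 9 + 4 + 7 + 4 + 8 + 8 + 7 = 58.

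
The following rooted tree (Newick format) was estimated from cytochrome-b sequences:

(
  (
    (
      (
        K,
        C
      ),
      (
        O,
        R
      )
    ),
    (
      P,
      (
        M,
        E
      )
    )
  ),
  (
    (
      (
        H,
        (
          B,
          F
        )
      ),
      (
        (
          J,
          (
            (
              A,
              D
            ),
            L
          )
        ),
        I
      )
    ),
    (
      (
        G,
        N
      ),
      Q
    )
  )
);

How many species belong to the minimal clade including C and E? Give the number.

The MRCA of C and E is the node subtending (((K,C),(O,R)),(P,(M,E))).
That clade contains 7 terminal taxa: C, E, K, M, O, P, R.

7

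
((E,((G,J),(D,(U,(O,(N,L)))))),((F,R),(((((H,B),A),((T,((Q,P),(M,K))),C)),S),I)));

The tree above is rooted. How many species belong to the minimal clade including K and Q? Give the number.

4

The MRCA of K and Q is the node subtending ((Q,P),(M,K)).
That clade contains 4 terminal taxa: K, M, P, Q.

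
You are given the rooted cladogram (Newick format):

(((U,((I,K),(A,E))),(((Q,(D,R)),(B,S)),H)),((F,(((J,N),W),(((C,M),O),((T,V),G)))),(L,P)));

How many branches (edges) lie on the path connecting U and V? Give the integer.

The MRCA of U and V is the root of the tree.
From U up to that node: 3 branches. From V up to the same node: 7 branches. Total: 3 + 7 = 10.

10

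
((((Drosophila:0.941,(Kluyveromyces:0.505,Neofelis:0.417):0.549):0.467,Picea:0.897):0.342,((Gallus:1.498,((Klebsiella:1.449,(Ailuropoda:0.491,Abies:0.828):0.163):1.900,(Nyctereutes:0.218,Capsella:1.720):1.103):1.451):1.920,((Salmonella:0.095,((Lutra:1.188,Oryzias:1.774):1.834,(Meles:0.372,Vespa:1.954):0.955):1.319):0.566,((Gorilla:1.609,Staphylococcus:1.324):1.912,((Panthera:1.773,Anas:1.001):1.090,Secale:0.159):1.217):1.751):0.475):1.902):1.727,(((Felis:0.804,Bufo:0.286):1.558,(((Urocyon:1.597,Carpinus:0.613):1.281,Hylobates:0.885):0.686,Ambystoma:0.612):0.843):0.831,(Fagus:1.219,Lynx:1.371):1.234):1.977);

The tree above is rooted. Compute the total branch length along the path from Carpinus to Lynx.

The path runs Carpinus → … → MRCA → … → Lynx; the MRCA is the node subtending (((Felis,Bufo),(((Urocyon,Carpinus),Hylobates),Ambystoma)),(Fagus,Lynx)).
Branch lengths along that path: 0.613 + 1.281 + 0.686 + 0.843 + 0.831 + 1.234 + 1.371 = 6.859.

6.859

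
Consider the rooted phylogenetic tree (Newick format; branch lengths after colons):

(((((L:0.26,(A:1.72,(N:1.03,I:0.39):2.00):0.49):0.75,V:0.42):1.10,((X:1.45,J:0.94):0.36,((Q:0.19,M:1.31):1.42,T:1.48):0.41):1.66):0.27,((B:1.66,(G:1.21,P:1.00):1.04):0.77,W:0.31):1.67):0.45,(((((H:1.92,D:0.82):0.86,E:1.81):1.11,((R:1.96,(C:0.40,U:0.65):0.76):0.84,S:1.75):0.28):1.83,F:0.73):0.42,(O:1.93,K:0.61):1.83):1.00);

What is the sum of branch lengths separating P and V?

6.27

The path runs P → … → MRCA → … → V; the MRCA is the node subtending ((((L,(A,(N,I))),V),((X,J),((Q,M),T))),((B,(G,P)),W)).
Branch lengths along that path: 1.00 + 1.04 + 0.77 + 1.67 + 0.27 + 1.10 + 0.42 = 6.27.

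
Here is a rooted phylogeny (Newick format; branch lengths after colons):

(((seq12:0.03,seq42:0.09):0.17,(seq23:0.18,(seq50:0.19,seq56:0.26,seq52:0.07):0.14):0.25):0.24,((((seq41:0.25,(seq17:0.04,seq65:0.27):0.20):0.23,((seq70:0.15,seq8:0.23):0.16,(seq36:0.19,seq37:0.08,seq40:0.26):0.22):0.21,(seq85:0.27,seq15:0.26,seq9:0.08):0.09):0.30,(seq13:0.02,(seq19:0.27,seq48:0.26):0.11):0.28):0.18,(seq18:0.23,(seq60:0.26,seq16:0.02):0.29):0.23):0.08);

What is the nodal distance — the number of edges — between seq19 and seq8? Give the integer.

7

The MRCA of seq19 and seq8 is the node subtending (((seq41,(seq17,seq65)),((seq70,seq8),(seq36,seq37,seq40)),(seq85,seq15,seq9)),(seq13,(seq19,seq48))).
From seq19 up to that node: 3 branches. From seq8 up to the same node: 4 branches. Total: 3 + 4 = 7.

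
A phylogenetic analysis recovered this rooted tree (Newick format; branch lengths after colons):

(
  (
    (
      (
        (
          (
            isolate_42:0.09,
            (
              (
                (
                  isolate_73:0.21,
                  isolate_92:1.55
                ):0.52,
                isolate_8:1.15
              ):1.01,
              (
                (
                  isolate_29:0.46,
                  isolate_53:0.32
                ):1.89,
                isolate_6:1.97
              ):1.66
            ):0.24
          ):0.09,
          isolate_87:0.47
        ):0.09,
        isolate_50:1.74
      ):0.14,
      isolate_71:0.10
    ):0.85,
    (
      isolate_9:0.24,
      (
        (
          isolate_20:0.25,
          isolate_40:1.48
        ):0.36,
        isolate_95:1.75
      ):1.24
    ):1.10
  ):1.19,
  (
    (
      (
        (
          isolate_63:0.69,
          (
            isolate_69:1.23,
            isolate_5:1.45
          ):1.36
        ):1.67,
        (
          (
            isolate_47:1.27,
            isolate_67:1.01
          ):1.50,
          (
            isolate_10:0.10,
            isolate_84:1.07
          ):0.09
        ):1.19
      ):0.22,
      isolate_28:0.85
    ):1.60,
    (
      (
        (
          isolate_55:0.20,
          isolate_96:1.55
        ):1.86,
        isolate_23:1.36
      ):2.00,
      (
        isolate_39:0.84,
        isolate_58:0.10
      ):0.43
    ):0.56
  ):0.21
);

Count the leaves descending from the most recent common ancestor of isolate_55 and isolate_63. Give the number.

The MRCA of isolate_55 and isolate_63 is the node subtending ((((isolate_63,(isolate_69,isolate_5)),((isolate_47,isolate_67),(isolate_10,isolate_84))),isolate_28),(((isolate_55,isolate_96),isolate_23),(isolate_39,isolate_58))).
That clade contains 13 terminal taxa: isolate_10, isolate_23, isolate_28, isolate_39, isolate_47, isolate_5, isolate_55, isolate_58, isolate_63, isolate_67, isolate_69, isolate_84, isolate_96.

13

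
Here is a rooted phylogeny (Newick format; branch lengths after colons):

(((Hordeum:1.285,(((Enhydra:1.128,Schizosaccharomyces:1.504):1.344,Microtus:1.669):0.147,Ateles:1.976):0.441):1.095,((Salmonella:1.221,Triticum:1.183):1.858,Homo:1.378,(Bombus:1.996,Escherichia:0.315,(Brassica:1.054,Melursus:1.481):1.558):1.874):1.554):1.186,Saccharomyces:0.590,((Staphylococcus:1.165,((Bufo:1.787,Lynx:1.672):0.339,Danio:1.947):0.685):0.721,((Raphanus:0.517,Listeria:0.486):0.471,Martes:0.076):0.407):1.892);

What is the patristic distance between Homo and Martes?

The path runs Homo → … → MRCA → … → Martes; the MRCA is the root of the tree.
Branch lengths along that path: 1.378 + 1.554 + 1.186 + 1.892 + 0.407 + 0.076 = 6.493.

6.493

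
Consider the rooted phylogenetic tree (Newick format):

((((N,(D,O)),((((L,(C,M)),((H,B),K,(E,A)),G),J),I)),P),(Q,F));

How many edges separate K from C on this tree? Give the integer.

The MRCA of K and C is the node subtending ((L,(C,M)),((H,B),K,(E,A)),G).
From K up to that node: 2 branches. From C up to the same node: 3 branches. Total: 2 + 3 = 5.

5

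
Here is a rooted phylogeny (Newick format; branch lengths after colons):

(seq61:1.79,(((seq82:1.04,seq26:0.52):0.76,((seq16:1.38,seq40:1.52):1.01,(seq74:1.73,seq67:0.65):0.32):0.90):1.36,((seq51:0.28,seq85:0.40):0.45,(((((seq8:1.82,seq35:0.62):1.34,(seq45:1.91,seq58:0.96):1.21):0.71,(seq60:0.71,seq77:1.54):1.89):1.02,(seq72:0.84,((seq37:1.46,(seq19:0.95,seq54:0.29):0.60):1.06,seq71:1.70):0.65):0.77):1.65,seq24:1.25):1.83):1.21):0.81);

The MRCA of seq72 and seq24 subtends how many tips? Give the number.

12

The MRCA of seq72 and seq24 is the node subtending (((((seq8,seq35),(seq45,seq58)),(seq60,seq77)),(seq72,((seq37,(seq19,seq54)),seq71))),seq24).
That clade contains 12 terminal taxa: seq19, seq24, seq35, seq37, seq45, seq54, seq58, seq60, seq71, seq72, seq77, seq8.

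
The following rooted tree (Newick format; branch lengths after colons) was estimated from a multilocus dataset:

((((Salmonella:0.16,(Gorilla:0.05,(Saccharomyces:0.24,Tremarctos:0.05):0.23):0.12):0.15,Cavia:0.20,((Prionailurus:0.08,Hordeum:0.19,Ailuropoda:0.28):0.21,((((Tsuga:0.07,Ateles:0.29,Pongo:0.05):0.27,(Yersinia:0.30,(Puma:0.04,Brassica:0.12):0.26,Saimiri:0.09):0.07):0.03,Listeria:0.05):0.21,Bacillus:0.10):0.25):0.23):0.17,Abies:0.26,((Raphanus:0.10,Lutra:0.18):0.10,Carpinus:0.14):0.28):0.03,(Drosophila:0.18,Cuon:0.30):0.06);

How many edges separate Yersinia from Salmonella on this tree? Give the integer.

The MRCA of Yersinia and Salmonella is the node subtending ((Salmonella,(Gorilla,(Saccharomyces,Tremarctos))),Cavia,((Prionailurus,Hordeum,Ailuropoda),((((Tsuga,Ateles,Pongo),(Yersinia,(Puma,Brassica),Saimiri)),Listeria),Bacillus))).
From Yersinia up to that node: 6 branches. From Salmonella up to the same node: 2 branches. Total: 6 + 2 = 8.

8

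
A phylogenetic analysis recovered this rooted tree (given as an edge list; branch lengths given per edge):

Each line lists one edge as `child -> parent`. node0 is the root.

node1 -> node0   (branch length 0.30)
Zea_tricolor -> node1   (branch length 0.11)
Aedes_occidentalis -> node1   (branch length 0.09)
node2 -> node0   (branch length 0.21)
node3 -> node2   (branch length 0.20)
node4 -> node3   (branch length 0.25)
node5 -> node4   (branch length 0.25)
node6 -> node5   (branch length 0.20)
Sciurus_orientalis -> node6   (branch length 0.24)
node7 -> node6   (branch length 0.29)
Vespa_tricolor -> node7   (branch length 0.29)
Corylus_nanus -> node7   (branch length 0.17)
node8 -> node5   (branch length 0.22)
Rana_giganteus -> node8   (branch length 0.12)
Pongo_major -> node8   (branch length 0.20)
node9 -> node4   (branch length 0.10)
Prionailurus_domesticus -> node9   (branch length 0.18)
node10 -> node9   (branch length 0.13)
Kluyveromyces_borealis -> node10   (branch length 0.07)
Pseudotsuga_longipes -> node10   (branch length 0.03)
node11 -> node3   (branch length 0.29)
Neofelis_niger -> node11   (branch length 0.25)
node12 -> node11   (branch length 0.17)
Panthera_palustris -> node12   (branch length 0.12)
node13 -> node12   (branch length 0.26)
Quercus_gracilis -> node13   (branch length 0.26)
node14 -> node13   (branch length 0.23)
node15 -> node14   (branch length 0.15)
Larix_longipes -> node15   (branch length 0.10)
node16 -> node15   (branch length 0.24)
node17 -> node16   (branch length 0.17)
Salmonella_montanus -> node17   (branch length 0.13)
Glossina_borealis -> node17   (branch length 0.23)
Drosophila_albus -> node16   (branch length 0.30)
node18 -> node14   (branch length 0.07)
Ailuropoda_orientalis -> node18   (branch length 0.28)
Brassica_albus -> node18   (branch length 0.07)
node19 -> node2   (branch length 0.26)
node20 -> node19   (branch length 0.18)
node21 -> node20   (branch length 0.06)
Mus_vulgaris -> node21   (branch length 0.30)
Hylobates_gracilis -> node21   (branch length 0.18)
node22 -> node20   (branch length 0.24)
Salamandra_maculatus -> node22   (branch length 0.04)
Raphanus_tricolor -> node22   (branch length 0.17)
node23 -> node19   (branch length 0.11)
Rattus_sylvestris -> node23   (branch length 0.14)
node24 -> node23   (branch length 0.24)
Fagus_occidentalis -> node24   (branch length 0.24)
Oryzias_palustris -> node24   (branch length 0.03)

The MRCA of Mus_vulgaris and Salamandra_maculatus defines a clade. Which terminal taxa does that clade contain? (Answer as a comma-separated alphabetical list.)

Tracing Mus_vulgaris: it sits inside (Mus_vulgaris,Hylobates_gracilis).
Tracing Salamandra_maculatus: it sits inside (Salamandra_maculatus,Raphanus_tricolor).
The smallest clade enclosing both is ((Mus_vulgaris,Hylobates_gracilis),(Salamandra_maculatus,Raphanus_tricolor)); the answer is its 4 terminal taxa in alphabetical order.

Hylobates_gracilis, Mus_vulgaris, Raphanus_tricolor, Salamandra_maculatus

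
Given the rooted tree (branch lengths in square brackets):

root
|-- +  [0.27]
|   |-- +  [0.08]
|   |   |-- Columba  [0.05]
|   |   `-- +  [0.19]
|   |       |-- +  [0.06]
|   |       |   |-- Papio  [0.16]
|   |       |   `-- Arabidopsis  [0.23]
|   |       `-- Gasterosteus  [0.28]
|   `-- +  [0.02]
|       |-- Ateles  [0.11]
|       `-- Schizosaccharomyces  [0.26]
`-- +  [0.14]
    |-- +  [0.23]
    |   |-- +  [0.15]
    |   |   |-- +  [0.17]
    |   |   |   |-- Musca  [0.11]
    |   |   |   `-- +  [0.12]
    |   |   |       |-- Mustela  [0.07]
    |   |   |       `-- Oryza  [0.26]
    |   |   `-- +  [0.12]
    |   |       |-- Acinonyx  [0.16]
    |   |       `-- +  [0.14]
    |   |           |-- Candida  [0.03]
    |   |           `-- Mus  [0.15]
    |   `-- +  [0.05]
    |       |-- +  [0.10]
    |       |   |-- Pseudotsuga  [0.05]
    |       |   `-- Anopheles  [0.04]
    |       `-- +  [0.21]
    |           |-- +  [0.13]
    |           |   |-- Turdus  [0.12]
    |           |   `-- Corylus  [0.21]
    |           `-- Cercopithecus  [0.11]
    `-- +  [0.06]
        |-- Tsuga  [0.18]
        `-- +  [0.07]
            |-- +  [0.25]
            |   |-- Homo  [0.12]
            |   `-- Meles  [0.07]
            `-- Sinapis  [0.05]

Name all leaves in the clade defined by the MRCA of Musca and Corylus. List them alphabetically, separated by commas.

Tracing Musca: it sits inside (Musca,(Mustela,Oryza)).
Tracing Corylus: it sits inside (Turdus,Corylus).
The smallest clade enclosing both is (((Musca,(Mustela,Oryza)),(Acinonyx,(Candida,Mus))),((Pseudotsuga,Anopheles),((Turdus,Corylus),Cercopithecus))); the answer is its 11 terminal taxa in alphabetical order.

Acinonyx, Anopheles, Candida, Cercopithecus, Corylus, Mus, Musca, Mustela, Oryza, Pseudotsuga, Turdus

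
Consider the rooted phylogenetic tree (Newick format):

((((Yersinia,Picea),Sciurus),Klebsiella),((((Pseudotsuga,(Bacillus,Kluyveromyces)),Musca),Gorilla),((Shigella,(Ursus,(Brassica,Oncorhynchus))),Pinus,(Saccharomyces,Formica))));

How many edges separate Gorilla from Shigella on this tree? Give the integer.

5

The MRCA of Gorilla and Shigella is the node subtending ((((Pseudotsuga,(Bacillus,Kluyveromyces)),Musca),Gorilla),((Shigella,(Ursus,(Brassica,Oncorhynchus))),Pinus,(Saccharomyces,Formica))).
From Gorilla up to that node: 2 branches. From Shigella up to the same node: 3 branches. Total: 2 + 3 = 5.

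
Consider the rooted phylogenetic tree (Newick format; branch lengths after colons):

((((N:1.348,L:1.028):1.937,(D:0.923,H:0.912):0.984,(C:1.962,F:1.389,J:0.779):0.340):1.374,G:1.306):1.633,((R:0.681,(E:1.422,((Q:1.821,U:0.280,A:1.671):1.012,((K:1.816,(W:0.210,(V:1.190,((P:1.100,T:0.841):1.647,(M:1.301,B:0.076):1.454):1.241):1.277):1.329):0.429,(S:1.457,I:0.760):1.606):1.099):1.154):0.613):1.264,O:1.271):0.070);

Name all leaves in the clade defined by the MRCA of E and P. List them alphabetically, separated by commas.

A, B, E, I, K, M, P, Q, S, T, U, V, W

Tracing E: it sits inside (E,((Q,U,A),((K,(W,(V,((P,T),(M,B))))),(S,I)))).
Tracing P: it sits inside (P,T).
The smallest clade enclosing both is (E,((Q,U,A),((K,(W,(V,((P,T),(M,B))))),(S,I)))); the answer is its 13 terminal taxa in alphabetical order.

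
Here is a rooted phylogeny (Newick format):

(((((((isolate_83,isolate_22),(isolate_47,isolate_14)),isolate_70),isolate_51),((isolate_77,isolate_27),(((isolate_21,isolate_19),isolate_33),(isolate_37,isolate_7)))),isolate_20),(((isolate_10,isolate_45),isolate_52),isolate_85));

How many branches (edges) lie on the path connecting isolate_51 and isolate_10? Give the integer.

8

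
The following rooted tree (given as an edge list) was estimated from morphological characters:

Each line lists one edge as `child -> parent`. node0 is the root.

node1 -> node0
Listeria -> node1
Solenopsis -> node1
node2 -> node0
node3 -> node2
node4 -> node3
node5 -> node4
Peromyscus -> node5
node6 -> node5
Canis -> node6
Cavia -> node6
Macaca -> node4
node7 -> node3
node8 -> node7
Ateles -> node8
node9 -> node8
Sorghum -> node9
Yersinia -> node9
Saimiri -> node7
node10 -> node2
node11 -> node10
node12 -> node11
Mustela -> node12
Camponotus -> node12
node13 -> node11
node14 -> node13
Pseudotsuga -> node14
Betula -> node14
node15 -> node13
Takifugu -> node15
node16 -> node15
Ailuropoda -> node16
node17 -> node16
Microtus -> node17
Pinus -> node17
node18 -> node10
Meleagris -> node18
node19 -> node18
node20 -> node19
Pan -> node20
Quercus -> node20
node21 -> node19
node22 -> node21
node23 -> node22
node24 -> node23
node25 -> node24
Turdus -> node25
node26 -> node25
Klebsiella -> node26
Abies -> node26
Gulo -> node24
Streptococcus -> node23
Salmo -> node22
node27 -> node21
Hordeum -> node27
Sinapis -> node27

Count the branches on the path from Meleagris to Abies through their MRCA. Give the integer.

The MRCA of Meleagris and Abies is the node subtending (Meleagris,((Pan,Quercus),(((((Turdus,(Klebsiella,Abies)),Gulo),Streptococcus),Salmo),(Hordeum,Sinapis)))).
From Meleagris up to that node: 1 branch. From Abies up to the same node: 8 branches. Total: 1 + 8 = 9.

9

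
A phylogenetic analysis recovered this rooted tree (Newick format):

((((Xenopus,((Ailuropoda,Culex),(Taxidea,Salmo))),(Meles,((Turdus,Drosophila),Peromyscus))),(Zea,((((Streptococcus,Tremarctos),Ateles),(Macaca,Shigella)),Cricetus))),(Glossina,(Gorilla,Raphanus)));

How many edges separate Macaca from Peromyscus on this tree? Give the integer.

9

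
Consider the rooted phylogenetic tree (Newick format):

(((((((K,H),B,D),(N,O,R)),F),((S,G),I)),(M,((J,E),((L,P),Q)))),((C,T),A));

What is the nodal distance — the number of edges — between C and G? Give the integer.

The MRCA of C and G is the root of the tree.
From C up to that node: 3 branches. From G up to the same node: 5 branches. Total: 3 + 5 = 8.

8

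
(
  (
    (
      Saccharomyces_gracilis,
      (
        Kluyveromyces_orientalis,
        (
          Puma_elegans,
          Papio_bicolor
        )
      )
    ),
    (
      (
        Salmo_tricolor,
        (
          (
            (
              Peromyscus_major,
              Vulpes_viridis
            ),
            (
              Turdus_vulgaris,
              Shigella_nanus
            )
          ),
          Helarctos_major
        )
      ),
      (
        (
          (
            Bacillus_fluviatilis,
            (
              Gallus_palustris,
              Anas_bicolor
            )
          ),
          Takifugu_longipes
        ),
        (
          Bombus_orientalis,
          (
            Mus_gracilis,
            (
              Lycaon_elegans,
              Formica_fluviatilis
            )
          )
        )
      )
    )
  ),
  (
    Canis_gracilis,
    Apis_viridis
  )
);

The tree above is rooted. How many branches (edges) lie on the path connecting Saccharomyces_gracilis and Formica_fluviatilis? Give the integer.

The MRCA of Saccharomyces_gracilis and Formica_fluviatilis is the node subtending ((Saccharomyces_gracilis,(Kluyveromyces_orientalis,(Puma_elegans,Papio_bicolor))),((Salmo_tricolor,(((Peromyscus_major,Vulpes_viridis),(Turdus_vulgaris,Shigella_nanus)),Helarctos_major)),(((Bacillus_fluviatilis,(Gallus_palustris,Anas_bicolor)),Takifugu_longipes),(Bombus_orientalis,(Mus_gracilis,(Lycaon_elegans,Formica_fluviatilis)))))).
From Saccharomyces_gracilis up to that node: 2 branches. From Formica_fluviatilis up to the same node: 6 branches. Total: 2 + 6 = 8.

8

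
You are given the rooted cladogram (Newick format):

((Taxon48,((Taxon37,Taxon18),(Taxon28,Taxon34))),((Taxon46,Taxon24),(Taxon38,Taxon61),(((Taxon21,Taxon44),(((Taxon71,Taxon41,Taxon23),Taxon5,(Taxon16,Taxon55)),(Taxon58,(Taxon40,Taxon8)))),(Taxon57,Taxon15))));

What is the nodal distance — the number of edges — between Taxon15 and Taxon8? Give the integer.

7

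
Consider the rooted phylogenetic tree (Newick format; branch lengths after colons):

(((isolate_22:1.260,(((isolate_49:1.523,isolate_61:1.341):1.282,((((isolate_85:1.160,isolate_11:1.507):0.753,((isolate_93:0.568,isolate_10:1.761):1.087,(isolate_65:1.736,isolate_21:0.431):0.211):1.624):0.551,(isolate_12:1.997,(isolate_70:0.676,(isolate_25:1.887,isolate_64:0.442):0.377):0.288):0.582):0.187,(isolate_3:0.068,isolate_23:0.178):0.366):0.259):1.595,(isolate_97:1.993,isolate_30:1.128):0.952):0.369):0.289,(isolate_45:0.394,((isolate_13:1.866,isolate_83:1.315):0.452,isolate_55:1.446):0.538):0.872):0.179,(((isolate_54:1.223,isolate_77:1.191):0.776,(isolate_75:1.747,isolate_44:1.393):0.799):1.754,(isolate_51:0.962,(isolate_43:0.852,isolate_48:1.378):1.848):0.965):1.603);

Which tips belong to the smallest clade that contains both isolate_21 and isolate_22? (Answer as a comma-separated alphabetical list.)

isolate_10, isolate_11, isolate_12, isolate_21, isolate_22, isolate_23, isolate_25, isolate_3, isolate_30, isolate_49, isolate_61, isolate_64, isolate_65, isolate_70, isolate_85, isolate_93, isolate_97

Tracing isolate_21: it sits inside (isolate_65,isolate_21).
Tracing isolate_22: it sits inside (isolate_22,(((isolate_49,isolate_61),((((isolate_85,isolate_11),((isolate_93,isolate_10),(isolate_65,isolate_21))),(isolate_12,(isolate_70,(isolate_25,isolate_64)))),(isolate_3,isolate_23))),(isolate_97,isolate_30))).
The smallest clade enclosing both is (isolate_22,(((isolate_49,isolate_61),((((isolate_85,isolate_11),((isolate_93,isolate_10),(isolate_65,isolate_21))),(isolate_12,(isolate_70,(isolate_25,isolate_64)))),(isolate_3,isolate_23))),(isolate_97,isolate_30))); the answer is its 17 terminal taxa in alphabetical order.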